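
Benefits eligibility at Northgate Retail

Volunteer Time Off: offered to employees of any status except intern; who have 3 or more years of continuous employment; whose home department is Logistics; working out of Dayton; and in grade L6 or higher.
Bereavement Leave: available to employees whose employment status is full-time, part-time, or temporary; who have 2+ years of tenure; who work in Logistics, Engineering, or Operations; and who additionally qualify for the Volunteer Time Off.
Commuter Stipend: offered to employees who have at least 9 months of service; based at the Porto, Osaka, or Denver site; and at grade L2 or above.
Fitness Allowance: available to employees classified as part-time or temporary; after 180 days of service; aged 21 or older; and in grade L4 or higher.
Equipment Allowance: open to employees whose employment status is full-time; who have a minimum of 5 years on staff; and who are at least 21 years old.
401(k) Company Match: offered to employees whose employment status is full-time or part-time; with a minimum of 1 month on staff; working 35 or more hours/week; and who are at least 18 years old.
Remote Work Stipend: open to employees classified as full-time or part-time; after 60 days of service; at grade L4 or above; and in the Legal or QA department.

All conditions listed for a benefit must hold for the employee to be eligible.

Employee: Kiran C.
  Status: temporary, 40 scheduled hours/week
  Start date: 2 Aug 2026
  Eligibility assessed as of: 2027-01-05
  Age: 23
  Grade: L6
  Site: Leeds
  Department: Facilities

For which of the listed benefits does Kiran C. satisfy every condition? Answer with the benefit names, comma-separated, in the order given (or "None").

None

Service from 2 Aug 2026 to 2027-01-05: 156 days.
Volunteer Time Off — status temporary ✓ (not excluded); service 156 days < 3 years (≈1095 days) ✗ → not eligible.
Bereavement Leave — status temporary ✓; service 156 days < 2 years (≈730 days) ✗ → not eligible.
Commuter Stipend — service 156 days < 9 months (≈270 days) ✗ → not eligible.
Fitness Allowance — status temporary ✓; service 156 days < 180 days ✗ → not eligible.
Equipment Allowance — status temporary ✗ (requires full-time) → not eligible.
401(k) Company Match — status temporary ✗ (requires full-time or part-time) → not eligible.
Remote Work Stipend — status temporary ✗ (requires full-time or part-time) → not eligible.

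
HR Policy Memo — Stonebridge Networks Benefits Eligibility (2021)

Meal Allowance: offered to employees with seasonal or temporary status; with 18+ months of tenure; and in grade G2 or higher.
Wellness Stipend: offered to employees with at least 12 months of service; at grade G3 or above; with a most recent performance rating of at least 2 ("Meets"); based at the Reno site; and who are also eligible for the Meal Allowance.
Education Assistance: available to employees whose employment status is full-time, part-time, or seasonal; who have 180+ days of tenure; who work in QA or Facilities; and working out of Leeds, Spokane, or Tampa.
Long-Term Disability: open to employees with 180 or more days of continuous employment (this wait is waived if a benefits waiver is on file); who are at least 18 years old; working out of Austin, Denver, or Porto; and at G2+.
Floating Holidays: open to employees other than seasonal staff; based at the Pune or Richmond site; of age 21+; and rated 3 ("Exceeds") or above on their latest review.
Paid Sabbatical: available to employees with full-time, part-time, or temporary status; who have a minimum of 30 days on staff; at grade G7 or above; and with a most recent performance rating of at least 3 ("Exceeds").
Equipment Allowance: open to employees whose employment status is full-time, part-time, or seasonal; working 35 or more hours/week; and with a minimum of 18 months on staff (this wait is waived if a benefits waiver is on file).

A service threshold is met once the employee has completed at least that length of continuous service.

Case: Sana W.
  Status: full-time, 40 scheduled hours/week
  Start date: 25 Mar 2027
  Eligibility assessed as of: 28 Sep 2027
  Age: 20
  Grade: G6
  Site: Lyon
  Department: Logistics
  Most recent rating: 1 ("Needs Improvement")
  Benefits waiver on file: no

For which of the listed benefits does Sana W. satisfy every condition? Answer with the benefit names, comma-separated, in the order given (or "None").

Service from 25 Mar 2027 to 28 Sep 2027: 187 days.
Meal Allowance — status full-time ✗ (requires seasonal or temporary) → not eligible.
Wellness Stipend — service 187 days < 12 months (≈360 days) ✗ → not eligible.
Education Assistance — status full-time ✓; service 187 days ≥ 180 days ✓; dept Logistics ✗ → not eligible.
Long-Term Disability — no waiver, service 187 days ≥ 180 days ✓; age 20 ≥ 18 ✓; site Lyon ✗ (not Austin, Denver, or Porto) → not eligible.
Floating Holidays — status full-time ✓ (not excluded); site Lyon ✗ (not Pune or Richmond) → not eligible.
Paid Sabbatical — status full-time ✓; service 187 days ≥ 30 days ✓; grade G6 < G7 ✗ → not eligible.
Equipment Allowance — status full-time ✓; 40 hrs/wk ≥ 35 ✓; no waiver, service 187 days < 18 months (≈540 days) ✗ → not eligible.

None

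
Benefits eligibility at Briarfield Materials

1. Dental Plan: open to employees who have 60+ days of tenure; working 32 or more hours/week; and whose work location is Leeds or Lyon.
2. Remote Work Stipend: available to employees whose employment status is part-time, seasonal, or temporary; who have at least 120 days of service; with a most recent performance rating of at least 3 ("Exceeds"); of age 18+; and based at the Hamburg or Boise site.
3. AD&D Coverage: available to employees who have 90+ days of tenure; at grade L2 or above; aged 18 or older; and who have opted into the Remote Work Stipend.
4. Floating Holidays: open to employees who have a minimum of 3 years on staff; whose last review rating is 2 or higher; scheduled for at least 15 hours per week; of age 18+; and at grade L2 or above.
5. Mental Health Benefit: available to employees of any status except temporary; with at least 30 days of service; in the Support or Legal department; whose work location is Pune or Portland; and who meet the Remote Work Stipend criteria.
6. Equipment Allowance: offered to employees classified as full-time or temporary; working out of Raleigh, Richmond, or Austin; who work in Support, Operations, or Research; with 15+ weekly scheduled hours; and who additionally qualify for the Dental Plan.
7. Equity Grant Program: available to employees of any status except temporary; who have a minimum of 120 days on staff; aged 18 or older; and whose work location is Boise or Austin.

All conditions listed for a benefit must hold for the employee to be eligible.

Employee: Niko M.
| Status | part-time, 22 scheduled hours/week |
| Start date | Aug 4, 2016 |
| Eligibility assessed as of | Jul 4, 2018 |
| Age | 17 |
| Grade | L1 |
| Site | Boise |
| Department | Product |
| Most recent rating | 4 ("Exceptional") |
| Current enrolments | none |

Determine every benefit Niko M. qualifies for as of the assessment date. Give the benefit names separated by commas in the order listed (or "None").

None

Service from Aug 4, 2016 to Jul 4, 2018: 699 days.
Dental Plan — service 699 days ≥ 60 days ✓; 22 hrs/wk < 32 ✗ → not eligible.
Remote Work Stipend — status part-time ✓; service 699 days ≥ 120 days ✓; rating 4 ≥ 3 ✓; age 17 < 18 ✗ → not eligible.
AD&D Coverage — service 699 days ≥ 90 days ✓; grade L1 < L2 ✗ → not eligible.
Floating Holidays — service 699 days < 3 years (≈1095 days) ✗ → not eligible.
Mental Health Benefit — status part-time ✓ (not excluded); service 699 days ≥ 30 days ✓; dept Product ✗ → not eligible.
Equipment Allowance — status part-time ✗ (requires full-time or temporary) → not eligible.
Equity Grant Program — status part-time ✓ (not excluded); service 699 days ≥ 120 days ✓; age 17 < 18 ✗ → not eligible.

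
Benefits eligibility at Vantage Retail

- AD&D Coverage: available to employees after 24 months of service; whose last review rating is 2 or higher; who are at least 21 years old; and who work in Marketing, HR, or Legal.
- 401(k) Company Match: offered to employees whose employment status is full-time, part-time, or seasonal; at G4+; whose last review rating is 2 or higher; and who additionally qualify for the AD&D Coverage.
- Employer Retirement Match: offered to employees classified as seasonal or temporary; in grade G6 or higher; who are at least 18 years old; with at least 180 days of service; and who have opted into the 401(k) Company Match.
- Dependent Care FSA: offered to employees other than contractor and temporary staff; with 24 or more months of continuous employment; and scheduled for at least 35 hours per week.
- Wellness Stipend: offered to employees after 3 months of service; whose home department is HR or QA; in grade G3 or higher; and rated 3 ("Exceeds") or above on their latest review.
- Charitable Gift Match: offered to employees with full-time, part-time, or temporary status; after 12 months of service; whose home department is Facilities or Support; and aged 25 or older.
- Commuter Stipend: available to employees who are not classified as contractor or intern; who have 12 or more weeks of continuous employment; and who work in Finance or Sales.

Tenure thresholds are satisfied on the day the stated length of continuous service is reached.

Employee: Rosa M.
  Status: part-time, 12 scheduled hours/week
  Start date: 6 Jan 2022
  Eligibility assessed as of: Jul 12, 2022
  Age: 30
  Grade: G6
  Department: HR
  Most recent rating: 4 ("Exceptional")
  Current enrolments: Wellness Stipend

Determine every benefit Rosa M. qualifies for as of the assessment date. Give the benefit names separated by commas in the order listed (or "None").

Service from 6 Jan 2022 to Jul 12, 2022: 187 days.
AD&D Coverage — service 187 days < 24 months (≈720 days) ✗ → not eligible.
401(k) Company Match — status part-time ✓; grade G6 ≥ G4 ✓; rating 4 ≥ 2 ✓; not eligible for AD&D Coverage ✗ → not eligible.
Employer Retirement Match — status part-time ✗ (requires seasonal or temporary) → not eligible.
Dependent Care FSA — status part-time ✓ (not excluded); service 187 days < 24 months (≈720 days) ✗ → not eligible.
Wellness Stipend — service 187 days ≥ 3 months (≈90 days) ✓; dept HR ✓; grade G6 ≥ G3 ✓; rating 4 ≥ 3 ✓ → eligible.
Charitable Gift Match — status part-time ✓; service 187 days < 12 months (≈360 days) ✗ → not eligible.
Commuter Stipend — status part-time ✓ (not excluded); service 187 days ≥ 12 weeks (≈84 days) ✓; dept HR ✗ → not eligible.

Wellness Stipend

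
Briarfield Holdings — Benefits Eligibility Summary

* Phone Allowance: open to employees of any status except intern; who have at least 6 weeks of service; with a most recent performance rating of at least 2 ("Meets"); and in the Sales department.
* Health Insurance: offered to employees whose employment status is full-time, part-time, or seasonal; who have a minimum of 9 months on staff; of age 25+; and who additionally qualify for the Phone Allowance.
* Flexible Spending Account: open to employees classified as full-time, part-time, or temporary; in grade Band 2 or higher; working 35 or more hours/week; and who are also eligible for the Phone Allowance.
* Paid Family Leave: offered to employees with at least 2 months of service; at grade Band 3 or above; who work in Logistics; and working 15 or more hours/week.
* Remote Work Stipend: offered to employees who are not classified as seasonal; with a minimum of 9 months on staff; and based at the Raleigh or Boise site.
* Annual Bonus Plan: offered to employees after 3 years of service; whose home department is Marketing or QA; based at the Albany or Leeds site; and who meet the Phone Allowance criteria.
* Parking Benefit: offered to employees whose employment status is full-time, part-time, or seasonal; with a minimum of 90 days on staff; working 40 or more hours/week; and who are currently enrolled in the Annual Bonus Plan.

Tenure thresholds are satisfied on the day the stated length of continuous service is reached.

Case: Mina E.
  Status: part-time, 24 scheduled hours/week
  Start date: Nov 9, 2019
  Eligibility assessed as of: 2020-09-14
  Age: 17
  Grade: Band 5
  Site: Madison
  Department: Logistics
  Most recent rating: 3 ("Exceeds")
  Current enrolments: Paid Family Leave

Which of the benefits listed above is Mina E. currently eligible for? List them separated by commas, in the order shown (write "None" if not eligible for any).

Paid Family Leave

Service from Nov 9, 2019 to 2020-09-14: 310 days.
Phone Allowance — status part-time ✓ (not excluded); service 310 days ≥ 6 weeks (≈42 days) ✓; rating 3 ≥ 2 ✓; dept Logistics ✗ → not eligible.
Health Insurance — status part-time ✓; service 310 days ≥ 9 months (≈270 days) ✓; age 17 < 25 ✗ → not eligible.
Flexible Spending Account — status part-time ✓; grade Band 5 ≥ Band 2 ✓; 24 hrs/wk < 35 ✗ → not eligible.
Paid Family Leave — service 310 days ≥ 2 months (≈60 days) ✓; grade Band 5 ≥ Band 3 ✓; dept Logistics ✓; 24 hrs/wk ≥ 15 ✓ → eligible.
Remote Work Stipend — status part-time ✓ (not excluded); service 310 days ≥ 9 months (≈270 days) ✓; site Madison ✗ (not Raleigh or Boise) → not eligible.
Annual Bonus Plan — service 310 days < 3 years (≈1095 days) ✗ → not eligible.
Parking Benefit — status part-time ✓; service 310 days ≥ 90 days ✓; 24 hrs/wk < 40 ✗ → not eligible.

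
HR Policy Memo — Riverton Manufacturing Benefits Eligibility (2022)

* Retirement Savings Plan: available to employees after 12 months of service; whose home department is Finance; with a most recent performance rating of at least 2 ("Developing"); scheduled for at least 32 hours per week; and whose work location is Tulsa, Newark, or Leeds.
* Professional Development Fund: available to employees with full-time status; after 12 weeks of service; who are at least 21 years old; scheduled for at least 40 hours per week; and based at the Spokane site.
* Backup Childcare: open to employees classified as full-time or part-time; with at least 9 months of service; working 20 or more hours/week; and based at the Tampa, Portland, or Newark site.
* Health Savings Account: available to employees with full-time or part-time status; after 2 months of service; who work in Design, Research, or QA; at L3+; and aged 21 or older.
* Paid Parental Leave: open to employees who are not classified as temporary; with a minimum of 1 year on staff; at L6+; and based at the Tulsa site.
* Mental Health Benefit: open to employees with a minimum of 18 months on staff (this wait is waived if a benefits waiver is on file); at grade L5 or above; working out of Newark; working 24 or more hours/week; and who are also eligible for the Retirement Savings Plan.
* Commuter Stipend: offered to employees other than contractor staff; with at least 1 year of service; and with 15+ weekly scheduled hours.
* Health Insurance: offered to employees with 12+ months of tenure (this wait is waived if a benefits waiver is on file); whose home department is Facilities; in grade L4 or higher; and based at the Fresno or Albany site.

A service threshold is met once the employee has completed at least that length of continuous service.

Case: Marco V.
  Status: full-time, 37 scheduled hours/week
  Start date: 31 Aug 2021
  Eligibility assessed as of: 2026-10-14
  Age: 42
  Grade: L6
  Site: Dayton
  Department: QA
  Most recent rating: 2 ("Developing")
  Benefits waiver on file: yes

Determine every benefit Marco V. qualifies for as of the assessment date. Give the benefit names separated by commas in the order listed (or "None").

Service from 31 Aug 2021 to 2026-10-14: 1870 days.
Retirement Savings Plan — service 1870 days ≥ 12 months (≈360 days) ✓; dept QA ✗ → not eligible.
Professional Development Fund — status full-time ✓; service 1870 days ≥ 12 weeks (≈84 days) ✓; age 42 ≥ 21 ✓; 37 hrs/wk < 40 ✗ → not eligible.
Backup Childcare — status full-time ✓; service 1870 days ≥ 9 months (≈270 days) ✓; 37 hrs/wk ≥ 20 ✓; site Dayton ✗ (not Tampa, Portland, or Newark) → not eligible.
Health Savings Account — status full-time ✓; service 1870 days ≥ 2 months (≈60 days) ✓; dept QA ✓; grade L6 ≥ L3 ✓; age 42 ≥ 21 ✓ → eligible.
Paid Parental Leave — status full-time ✓ (not excluded); service 1870 days ≥ 1 year (≈365 days) ✓; grade L6 ≥ L6 ✓; site Dayton ✗ (not Tulsa) → not eligible.
Mental Health Benefit — benefits waiver on file ✓; grade L6 ≥ L5 ✓; site Dayton ✗ (not Newark) → not eligible.
Commuter Stipend — status full-time ✓ (not excluded); service 1870 days ≥ 1 year (≈365 days) ✓; 37 hrs/wk ≥ 15 ✓ → eligible.
Health Insurance — benefits waiver on file ✓; dept QA ✗ → not eligible.

Health Savings Account, Commuter Stipend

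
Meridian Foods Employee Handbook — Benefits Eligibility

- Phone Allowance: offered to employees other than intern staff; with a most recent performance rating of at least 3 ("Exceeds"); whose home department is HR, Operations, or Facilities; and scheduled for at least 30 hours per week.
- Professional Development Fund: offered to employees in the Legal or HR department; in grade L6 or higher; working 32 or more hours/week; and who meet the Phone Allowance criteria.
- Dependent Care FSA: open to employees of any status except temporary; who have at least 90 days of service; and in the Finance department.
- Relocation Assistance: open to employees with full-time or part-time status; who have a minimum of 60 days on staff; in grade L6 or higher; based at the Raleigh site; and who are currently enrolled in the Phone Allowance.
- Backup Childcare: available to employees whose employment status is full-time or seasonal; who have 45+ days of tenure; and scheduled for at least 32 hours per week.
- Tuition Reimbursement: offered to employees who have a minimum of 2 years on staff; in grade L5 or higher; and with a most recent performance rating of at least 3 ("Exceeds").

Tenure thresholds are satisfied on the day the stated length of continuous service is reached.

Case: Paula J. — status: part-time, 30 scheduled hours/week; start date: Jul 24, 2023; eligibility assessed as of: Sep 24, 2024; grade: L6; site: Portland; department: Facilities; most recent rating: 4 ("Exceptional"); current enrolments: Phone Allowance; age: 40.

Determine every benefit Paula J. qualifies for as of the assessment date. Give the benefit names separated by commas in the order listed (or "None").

Phone Allowance

Service from Jul 24, 2023 to Sep 24, 2024: 428 days.
Phone Allowance — status part-time ✓ (not excluded); rating 4 ≥ 3 ✓; dept Facilities ✓; 30 hrs/wk ≥ 30 ✓ → eligible.
Professional Development Fund — dept Facilities ✗ → not eligible.
Dependent Care FSA — status part-time ✓ (not excluded); service 428 days ≥ 90 days ✓; dept Facilities ✗ → not eligible.
Relocation Assistance — status part-time ✓; service 428 days ≥ 60 days ✓; grade L6 ≥ L6 ✓; site Portland ✗ (not Raleigh) → not eligible.
Backup Childcare — status part-time ✗ (requires full-time or seasonal) → not eligible.
Tuition Reimbursement — service 428 days < 2 years (≈730 days) ✗ → not eligible.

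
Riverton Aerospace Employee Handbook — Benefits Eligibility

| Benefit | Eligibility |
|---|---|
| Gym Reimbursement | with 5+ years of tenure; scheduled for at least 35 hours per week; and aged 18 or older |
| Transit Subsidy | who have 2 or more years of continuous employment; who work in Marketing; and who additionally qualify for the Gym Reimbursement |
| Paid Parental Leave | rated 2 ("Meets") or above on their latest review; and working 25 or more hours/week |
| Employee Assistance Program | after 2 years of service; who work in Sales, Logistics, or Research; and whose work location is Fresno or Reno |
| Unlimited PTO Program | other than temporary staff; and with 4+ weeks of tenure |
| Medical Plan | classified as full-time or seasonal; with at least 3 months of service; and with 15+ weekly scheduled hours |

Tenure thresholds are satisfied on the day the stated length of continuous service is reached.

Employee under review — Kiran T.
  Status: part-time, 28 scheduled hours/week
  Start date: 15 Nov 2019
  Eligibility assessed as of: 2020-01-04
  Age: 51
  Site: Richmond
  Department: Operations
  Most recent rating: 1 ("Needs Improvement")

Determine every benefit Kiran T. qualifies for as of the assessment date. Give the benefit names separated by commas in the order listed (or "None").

Unlimited PTO Program

Service from 15 Nov 2019 to 2020-01-04: 50 days.
Gym Reimbursement — service 50 days < 5 years (≈1825 days) ✗ → not eligible.
Transit Subsidy — service 50 days < 2 years (≈730 days) ✗ → not eligible.
Paid Parental Leave — rating 1 < 2 ✗ → not eligible.
Employee Assistance Program — service 50 days < 2 years (≈730 days) ✗ → not eligible.
Unlimited PTO Program — status part-time ✓ (not excluded); service 50 days ≥ 4 weeks (≈28 days) ✓ → eligible.
Medical Plan — status part-time ✗ (requires full-time or seasonal) → not eligible.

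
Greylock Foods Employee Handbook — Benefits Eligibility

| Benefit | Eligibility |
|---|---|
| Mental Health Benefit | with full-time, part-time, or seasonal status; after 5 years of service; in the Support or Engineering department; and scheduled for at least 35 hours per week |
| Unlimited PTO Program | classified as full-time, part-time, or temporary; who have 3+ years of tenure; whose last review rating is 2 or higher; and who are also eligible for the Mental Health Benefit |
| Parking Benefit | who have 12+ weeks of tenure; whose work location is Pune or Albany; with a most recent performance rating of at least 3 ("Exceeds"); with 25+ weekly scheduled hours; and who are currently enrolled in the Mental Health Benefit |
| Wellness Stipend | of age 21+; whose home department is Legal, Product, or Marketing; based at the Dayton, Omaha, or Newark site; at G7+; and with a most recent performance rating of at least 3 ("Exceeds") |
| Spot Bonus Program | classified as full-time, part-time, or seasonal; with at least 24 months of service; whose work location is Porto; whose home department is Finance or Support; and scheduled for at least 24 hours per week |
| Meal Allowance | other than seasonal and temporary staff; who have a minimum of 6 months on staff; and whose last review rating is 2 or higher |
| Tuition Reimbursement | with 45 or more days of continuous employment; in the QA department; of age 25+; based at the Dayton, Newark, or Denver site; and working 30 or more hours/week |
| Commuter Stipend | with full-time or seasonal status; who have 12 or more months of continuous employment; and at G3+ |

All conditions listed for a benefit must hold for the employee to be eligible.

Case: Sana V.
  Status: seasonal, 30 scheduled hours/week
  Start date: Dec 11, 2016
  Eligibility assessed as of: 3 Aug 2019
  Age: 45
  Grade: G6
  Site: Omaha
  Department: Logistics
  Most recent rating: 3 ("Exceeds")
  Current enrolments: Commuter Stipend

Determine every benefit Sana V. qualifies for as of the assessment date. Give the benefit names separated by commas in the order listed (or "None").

Service from Dec 11, 2016 to 3 Aug 2019: 965 days.
Mental Health Benefit — status seasonal ✓; service 965 days < 5 years (≈1825 days) ✗ → not eligible.
Unlimited PTO Program — status seasonal ✗ (requires full-time, part-time, or temporary) → not eligible.
Parking Benefit — service 965 days ≥ 12 weeks (≈84 days) ✓; site Omaha ✗ (not Pune or Albany) → not eligible.
Wellness Stipend — age 45 ≥ 21 ✓; dept Logistics ✗ → not eligible.
Spot Bonus Program — status seasonal ✓; service 965 days ≥ 24 months (≈720 days) ✓; site Omaha ✗ (not Porto) → not eligible.
Meal Allowance — status seasonal ✗ (excluded) → not eligible.
Tuition Reimbursement — service 965 days ≥ 45 days ✓; dept Logistics ✗ → not eligible.
Commuter Stipend — status seasonal ✓; service 965 days ≥ 12 months (≈360 days) ✓; grade G6 ≥ G3 ✓ → eligible.

Commuter Stipend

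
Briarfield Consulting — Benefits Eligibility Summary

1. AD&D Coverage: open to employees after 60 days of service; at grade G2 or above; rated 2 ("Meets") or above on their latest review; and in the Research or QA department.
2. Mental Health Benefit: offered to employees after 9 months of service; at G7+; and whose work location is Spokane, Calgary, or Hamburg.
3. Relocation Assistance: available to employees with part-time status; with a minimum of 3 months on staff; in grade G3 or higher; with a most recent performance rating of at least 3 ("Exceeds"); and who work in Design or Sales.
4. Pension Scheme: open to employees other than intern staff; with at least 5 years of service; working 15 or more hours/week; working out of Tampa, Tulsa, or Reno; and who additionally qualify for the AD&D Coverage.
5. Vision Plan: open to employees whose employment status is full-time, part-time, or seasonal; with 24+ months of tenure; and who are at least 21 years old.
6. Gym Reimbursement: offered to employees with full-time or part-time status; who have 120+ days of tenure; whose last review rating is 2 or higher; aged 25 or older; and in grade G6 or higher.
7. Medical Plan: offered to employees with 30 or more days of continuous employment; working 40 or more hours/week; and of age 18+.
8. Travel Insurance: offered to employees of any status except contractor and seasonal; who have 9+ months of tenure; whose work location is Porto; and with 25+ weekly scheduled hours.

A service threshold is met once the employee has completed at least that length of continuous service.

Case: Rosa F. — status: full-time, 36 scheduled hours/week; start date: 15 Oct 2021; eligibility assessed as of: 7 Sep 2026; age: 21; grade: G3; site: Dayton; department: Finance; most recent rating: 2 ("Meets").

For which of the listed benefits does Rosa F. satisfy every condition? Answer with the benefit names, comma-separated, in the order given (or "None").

Service from 15 Oct 2021 to 7 Sep 2026: 1788 days.
AD&D Coverage — service 1788 days ≥ 60 days ✓; grade G3 ≥ G2 ✓; rating 2 ≥ 2 ✓; dept Finance ✗ → not eligible.
Mental Health Benefit — service 1788 days ≥ 9 months (≈270 days) ✓; grade G3 < G7 ✗ → not eligible.
Relocation Assistance — status full-time ✗ (requires part-time) → not eligible.
Pension Scheme — status full-time ✓ (not excluded); service 1788 days < 5 years (≈1825 days) ✗ → not eligible.
Vision Plan — status full-time ✓; service 1788 days ≥ 24 months (≈720 days) ✓; age 21 ≥ 21 ✓ → eligible.
Gym Reimbursement — status full-time ✓; service 1788 days ≥ 120 days ✓; rating 2 ≥ 2 ✓; age 21 < 25 ✗ → not eligible.
Medical Plan — service 1788 days ≥ 30 days ✓; 36 hrs/wk < 40 ✗ → not eligible.
Travel Insurance — status full-time ✓ (not excluded); service 1788 days ≥ 9 months (≈270 days) ✓; site Dayton ✗ (not Porto) → not eligible.

Vision Plan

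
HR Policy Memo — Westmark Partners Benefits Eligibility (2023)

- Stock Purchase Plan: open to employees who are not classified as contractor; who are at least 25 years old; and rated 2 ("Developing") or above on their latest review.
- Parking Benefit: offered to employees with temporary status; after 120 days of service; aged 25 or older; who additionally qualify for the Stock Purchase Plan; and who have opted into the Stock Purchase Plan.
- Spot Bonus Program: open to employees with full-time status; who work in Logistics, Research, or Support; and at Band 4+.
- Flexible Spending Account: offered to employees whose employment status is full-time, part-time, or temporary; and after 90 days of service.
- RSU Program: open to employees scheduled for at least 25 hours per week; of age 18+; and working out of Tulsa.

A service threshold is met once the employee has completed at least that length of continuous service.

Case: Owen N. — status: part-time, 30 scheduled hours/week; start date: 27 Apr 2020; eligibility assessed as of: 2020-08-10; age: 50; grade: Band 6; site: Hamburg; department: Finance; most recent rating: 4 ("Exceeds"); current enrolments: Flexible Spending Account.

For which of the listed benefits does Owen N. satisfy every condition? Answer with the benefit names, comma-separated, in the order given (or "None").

Stock Purchase Plan, Flexible Spending Account

Service from 27 Apr 2020 to 2020-08-10: 105 days.
Stock Purchase Plan — status part-time ✓ (not excluded); age 50 ≥ 25 ✓; rating 4 ≥ 2 ✓ → eligible.
Parking Benefit — status part-time ✗ (requires temporary) → not eligible.
Spot Bonus Program — status part-time ✗ (requires full-time) → not eligible.
Flexible Spending Account — status part-time ✓; service 105 days ≥ 90 days ✓ → eligible.
RSU Program — 30 hrs/wk ≥ 25 ✓; age 50 ≥ 18 ✓; site Hamburg ✗ (not Tulsa) → not eligible.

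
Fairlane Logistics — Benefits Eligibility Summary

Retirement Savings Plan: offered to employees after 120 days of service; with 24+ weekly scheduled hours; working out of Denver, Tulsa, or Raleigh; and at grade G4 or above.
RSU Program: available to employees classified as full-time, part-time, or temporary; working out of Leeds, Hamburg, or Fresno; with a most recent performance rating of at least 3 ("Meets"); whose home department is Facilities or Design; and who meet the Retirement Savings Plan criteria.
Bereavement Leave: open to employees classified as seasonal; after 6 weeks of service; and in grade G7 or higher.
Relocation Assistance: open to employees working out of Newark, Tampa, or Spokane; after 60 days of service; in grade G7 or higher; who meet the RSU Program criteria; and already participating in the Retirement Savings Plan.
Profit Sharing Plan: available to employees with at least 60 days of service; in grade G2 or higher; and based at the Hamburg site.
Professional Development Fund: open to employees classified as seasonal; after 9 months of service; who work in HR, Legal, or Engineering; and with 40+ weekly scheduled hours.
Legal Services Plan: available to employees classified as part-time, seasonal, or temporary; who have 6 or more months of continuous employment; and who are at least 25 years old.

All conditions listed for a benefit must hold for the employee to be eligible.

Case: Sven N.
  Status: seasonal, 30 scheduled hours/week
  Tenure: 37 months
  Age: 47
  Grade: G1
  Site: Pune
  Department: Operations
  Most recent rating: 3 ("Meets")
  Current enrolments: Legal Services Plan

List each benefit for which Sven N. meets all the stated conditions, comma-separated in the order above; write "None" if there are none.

Legal Services Plan

Retirement Savings Plan — service 37 months ≥ 120 days ✓; 30 hrs/wk ≥ 24 ✓; site Pune ✗ (not Denver, Tulsa, or Raleigh) → not eligible.
RSU Program — status seasonal ✗ (requires full-time, part-time, or temporary) → not eligible.
Bereavement Leave — status seasonal ✓; service 37 months ≥ 6 weeks (≈42 days) ✓; grade G1 < G7 ✗ → not eligible.
Relocation Assistance — site Pune ✗ (not Newark, Tampa, or Spokane) → not eligible.
Profit Sharing Plan — service 37 months ≥ 60 days ✓; grade G1 < G2 ✗ → not eligible.
Professional Development Fund — status seasonal ✓; service 37 months ≥ 9 months ✓; dept Operations ✗ → not eligible.
Legal Services Plan — status seasonal ✓; service 37 months ≥ 6 months ✓; age 47 ≥ 25 ✓ → eligible.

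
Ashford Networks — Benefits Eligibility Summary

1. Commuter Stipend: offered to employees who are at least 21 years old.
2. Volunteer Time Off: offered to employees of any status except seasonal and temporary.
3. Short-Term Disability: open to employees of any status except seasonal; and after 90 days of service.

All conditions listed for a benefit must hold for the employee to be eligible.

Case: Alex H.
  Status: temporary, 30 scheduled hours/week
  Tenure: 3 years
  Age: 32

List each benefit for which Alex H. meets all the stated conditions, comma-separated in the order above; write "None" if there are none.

Commuter Stipend — age 32 ≥ 21 ✓ → eligible.
Volunteer Time Off — status temporary ✗ (excluded) → not eligible.
Short-Term Disability — status temporary ✓ (not excluded); service 3 years ≥ 90 days ✓ → eligible.

Commuter Stipend, Short-Term Disability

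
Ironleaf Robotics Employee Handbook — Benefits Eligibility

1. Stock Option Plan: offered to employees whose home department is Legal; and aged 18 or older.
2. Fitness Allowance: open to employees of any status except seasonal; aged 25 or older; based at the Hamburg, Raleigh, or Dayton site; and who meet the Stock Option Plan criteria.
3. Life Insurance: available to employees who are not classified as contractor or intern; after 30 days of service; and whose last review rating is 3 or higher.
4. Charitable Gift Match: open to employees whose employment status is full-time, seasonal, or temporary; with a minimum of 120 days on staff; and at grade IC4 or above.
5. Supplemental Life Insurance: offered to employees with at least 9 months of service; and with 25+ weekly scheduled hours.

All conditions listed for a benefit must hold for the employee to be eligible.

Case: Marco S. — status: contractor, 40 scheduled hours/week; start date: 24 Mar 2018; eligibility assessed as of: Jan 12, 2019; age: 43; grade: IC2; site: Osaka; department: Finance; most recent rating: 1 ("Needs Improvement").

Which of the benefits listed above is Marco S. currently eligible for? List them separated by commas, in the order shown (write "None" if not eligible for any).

Supplemental Life Insurance

Service from 24 Mar 2018 to Jan 12, 2019: 294 days.
Stock Option Plan — dept Finance ✗ → not eligible.
Fitness Allowance — status contractor ✓ (not excluded); age 43 ≥ 25 ✓; site Osaka ✗ (not Hamburg, Raleigh, or Dayton) → not eligible.
Life Insurance — status contractor ✗ (excluded) → not eligible.
Charitable Gift Match — status contractor ✗ (requires full-time, seasonal, or temporary) → not eligible.
Supplemental Life Insurance — service 294 days ≥ 9 months (≈270 days) ✓; 40 hrs/wk ≥ 25 ✓ → eligible.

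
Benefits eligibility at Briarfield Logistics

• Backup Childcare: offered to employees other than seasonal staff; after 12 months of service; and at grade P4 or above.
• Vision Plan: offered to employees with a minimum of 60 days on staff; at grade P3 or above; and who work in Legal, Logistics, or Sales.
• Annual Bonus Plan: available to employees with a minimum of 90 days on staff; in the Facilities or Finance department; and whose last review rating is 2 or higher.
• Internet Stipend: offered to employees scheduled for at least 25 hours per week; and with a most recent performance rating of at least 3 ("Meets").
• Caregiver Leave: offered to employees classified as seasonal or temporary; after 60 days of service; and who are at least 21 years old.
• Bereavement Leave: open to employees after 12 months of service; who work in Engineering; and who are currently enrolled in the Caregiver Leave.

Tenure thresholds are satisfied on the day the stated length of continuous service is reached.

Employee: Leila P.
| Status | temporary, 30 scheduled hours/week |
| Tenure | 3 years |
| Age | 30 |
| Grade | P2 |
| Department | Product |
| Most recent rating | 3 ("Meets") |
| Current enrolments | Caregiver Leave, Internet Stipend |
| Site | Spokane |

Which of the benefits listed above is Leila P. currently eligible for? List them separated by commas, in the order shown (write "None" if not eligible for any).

Backup Childcare — status temporary ✓ (not excluded); service 3 years ≥ 12 months (≈360 days) ✓; grade P2 < P4 ✗ → not eligible.
Vision Plan — service 3 years ≥ 60 days ✓; grade P2 < P3 ✗ → not eligible.
Annual Bonus Plan — service 3 years ≥ 90 days ✓; dept Product ✗ → not eligible.
Internet Stipend — 30 hrs/wk ≥ 25 ✓; rating 3 ≥ 3 ✓ → eligible.
Caregiver Leave — status temporary ✓; service 3 years ≥ 60 days ✓; age 30 ≥ 21 ✓ → eligible.
Bereavement Leave — service 3 years ≥ 12 months (≈360 days) ✓; dept Product ✗ → not eligible.

Internet Stipend, Caregiver Leave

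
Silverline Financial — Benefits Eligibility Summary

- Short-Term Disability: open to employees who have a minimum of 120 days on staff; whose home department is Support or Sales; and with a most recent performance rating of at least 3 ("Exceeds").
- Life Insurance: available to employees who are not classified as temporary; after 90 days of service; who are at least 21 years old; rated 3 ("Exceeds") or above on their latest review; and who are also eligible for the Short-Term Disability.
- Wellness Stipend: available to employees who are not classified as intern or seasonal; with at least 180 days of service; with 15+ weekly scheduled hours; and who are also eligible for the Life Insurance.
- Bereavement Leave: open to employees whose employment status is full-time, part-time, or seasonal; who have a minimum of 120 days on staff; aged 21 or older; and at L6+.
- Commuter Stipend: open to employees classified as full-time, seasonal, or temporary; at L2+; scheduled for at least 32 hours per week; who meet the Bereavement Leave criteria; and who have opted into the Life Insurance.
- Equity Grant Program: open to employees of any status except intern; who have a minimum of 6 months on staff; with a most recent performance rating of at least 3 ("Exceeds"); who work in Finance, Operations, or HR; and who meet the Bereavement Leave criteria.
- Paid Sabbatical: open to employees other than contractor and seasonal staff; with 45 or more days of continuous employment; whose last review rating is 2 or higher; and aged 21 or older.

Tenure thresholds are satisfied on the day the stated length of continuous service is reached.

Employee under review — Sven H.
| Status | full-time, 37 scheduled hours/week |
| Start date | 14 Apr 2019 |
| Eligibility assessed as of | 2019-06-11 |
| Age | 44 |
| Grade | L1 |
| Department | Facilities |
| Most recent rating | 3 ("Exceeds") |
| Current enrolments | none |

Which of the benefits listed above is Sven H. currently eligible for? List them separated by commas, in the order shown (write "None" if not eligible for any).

Service from 14 Apr 2019 to 2019-06-11: 58 days.
Short-Term Disability — service 58 days < 120 days ✗ → not eligible.
Life Insurance — status full-time ✓ (not excluded); service 58 days < 90 days ✗ → not eligible.
Wellness Stipend — status full-time ✓ (not excluded); service 58 days < 180 days ✗ → not eligible.
Bereavement Leave — status full-time ✓; service 58 days < 120 days ✗ → not eligible.
Commuter Stipend — status full-time ✓; grade L1 < L2 ✗ → not eligible.
Equity Grant Program — status full-time ✓ (not excluded); service 58 days < 6 months (≈180 days) ✗ → not eligible.
Paid Sabbatical — status full-time ✓ (not excluded); service 58 days ≥ 45 days ✓; rating 3 ≥ 2 ✓; age 44 ≥ 21 ✓ → eligible.

Paid Sabbatical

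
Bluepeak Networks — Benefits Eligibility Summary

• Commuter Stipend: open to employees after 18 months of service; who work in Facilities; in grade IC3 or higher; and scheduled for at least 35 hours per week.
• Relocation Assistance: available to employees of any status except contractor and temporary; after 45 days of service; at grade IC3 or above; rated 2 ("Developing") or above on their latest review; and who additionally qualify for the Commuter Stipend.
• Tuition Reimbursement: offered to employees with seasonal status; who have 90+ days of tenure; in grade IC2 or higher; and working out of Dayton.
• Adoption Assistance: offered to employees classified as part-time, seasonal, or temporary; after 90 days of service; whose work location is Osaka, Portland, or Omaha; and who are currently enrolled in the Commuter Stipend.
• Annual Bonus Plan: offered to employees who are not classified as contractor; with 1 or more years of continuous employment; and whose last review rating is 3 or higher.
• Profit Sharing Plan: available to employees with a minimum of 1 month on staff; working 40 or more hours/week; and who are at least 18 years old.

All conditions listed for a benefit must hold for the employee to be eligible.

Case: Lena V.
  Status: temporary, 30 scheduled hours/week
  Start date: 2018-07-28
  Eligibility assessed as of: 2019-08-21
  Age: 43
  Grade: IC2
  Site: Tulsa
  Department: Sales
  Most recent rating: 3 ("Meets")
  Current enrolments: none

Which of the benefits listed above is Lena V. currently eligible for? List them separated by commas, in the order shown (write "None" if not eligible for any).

Annual Bonus Plan

Service from 2018-07-28 to 2019-08-21: 389 days.
Commuter Stipend — service 389 days < 18 months (≈540 days) ✗ → not eligible.
Relocation Assistance — status temporary ✗ (excluded) → not eligible.
Tuition Reimbursement — status temporary ✗ (requires seasonal) → not eligible.
Adoption Assistance — status temporary ✓; service 389 days ≥ 90 days ✓; site Tulsa ✗ (not Osaka, Portland, or Omaha) → not eligible.
Annual Bonus Plan — status temporary ✓ (not excluded); service 389 days ≥ 1 year (≈365 days) ✓; rating 3 ≥ 3 ✓ → eligible.
Profit Sharing Plan — service 389 days ≥ 1 month (≈30 days) ✓; 30 hrs/wk < 40 ✗ → not eligible.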